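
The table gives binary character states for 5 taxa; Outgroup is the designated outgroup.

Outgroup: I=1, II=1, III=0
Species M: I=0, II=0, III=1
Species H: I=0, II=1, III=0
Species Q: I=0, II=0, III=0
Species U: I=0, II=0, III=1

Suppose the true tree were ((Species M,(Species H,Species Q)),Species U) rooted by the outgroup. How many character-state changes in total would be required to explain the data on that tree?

Map each character onto ((Species M,(Species H,Species Q)),Species U) (rooted by Outgroup) and count the minimum state changes it requires (Fitch parsimony):
I: 1; II: 2; III: 2.
Total tree length = 5.

5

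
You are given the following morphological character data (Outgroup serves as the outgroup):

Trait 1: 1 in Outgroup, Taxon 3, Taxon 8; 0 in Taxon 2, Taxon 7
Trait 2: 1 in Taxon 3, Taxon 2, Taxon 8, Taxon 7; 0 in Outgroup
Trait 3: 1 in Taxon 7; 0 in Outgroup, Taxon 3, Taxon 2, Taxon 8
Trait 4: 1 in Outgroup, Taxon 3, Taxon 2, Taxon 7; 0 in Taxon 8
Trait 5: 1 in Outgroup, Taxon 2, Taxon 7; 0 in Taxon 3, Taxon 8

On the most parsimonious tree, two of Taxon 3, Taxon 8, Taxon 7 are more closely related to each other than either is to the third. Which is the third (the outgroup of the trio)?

Taxon 7

Character polarity is set by the outgroup: the derived state is whichever differs from the outgroup's state, so for Trait 1, Trait 4, Trait 5 the derived state is '0', and for the remaining characters it is '1'.
Trait 1 (derived state '0') is shared by Taxon 2 and Taxon 7 — a synapomorphy uniting that clade.
Trait 2 (derived state '1') is shared by all ingroup taxa — unites the whole ingroup.
Trait 3 (derived state '1') is unique to Taxon 7 (autapomorphy; uninformative for grouping).
Trait 4 (derived state '0') is unique to Taxon 8 (autapomorphy; uninformative for grouping).
Only Taxon 3 and Taxon 8 show the derived state '0' for Trait 5, supporting them as a clade.
Most parsimonious ingroup topology: ((Taxon 7,Taxon 2),(Taxon 8,Taxon 3)).
Taxon 8 and Taxon 3 share a more recent common ancestor with each other than either does with Taxon 7, so Taxon 7 is the least closely related of the three.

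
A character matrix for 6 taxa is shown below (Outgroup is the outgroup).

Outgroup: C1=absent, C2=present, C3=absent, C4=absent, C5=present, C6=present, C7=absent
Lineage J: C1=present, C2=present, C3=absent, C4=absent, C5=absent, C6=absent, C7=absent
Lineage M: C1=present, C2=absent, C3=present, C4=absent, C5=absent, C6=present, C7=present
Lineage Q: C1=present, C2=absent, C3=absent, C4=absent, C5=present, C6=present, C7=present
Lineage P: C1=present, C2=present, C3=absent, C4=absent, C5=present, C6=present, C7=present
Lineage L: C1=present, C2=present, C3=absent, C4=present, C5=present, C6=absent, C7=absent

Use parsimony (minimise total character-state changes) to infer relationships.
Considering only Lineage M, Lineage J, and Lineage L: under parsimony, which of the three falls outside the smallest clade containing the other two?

Lineage M

Character polarity is set by the outgroup: the derived state is whichever differs from the outgroup's state, so for C2, C5, C6 the derived state is 'absent', and for the remaining characters it is 'present'.
All ingroup taxa share the derived state 'present' for C1; it defines the ingroup but does not resolve relationships within it.
C2: derived state 'absent' in Lineage M and Lineage Q only — synapomorphy for {Lineage M, Lineage Q}.
C3 (derived state 'present') is unique to Lineage M (autapomorphy; uninformative for grouping).
C4: derived state 'present' in Lineage L only — an autapomorphy, so it tells us nothing about relationships among taxa.
C5 (state 'absent') occurs in Lineage J and Lineage M but conflicts with the nesting implied by the other characters — most parsimoniously interpreted as homoplasy.
Only Lineage J and Lineage L show the derived state 'absent' for C6, supporting them as a clade.
C7: derived state 'present' in Lineage M, Lineage P, and Lineage Q only — synapomorphy for {Lineage M, Lineage P, Lineage Q}.
Most parsimonious ingroup topology: ((Lineage J,Lineage L),((Lineage M,Lineage Q),Lineage P)).
Lineage J and Lineage L share a more recent common ancestor with each other than either does with Lineage M, so Lineage M is the least closely related of the three.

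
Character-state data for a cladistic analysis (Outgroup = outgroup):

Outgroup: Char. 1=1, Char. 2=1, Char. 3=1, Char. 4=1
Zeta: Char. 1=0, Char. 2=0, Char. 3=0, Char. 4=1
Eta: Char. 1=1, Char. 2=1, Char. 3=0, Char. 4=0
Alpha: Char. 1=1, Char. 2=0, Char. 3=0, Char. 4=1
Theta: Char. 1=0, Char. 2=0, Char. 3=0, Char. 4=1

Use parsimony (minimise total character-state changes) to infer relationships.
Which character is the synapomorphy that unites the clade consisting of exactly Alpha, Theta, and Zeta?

The outgroup has state '1' for every character, so '0' is the derived state throughout.
Char. 1 (derived state '0') is shared by Theta and Zeta — a synapomorphy uniting that clade.
Char. 2: derived state '0' in Alpha, Theta, and Zeta only — synapomorphy for {Alpha, Theta, Zeta}.
Char. 3 (derived state '0') is shared by all ingroup taxa — unites the whole ingroup.
Char. 4 (derived state '0') is unique to Eta (autapomorphy; uninformative for grouping).
Most parsimonious ingroup topology: (((Zeta,Theta),Alpha),Eta).
The clade {Alpha, Theta, Zeta} is supported by Char. 2: its derived state '0' occurs in exactly those taxa and in no other taxon (including the outgroup).

Char. 2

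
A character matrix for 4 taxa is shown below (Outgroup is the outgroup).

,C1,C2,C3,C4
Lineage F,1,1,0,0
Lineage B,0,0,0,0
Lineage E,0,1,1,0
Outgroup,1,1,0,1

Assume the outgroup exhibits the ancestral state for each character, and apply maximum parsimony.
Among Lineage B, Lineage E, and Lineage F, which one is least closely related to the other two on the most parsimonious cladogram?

Character polarity is set by the outgroup: the derived state is whichever differs from the outgroup's state, so for C1, C2, C4 the derived state is '0', and for the remaining characters it is '1'.
Only Lineage B and Lineage E show the derived state '0' for C1, supporting them as a clade.
C2 (derived state '0') is unique to Lineage B (autapomorphy; uninformative for grouping).
C3: derived state '1' in Lineage E only — an autapomorphy, so it tells us nothing about relationships among taxa.
C4 (derived state '0') is shared by all ingroup taxa — unites the whole ingroup.
Most parsimonious ingroup topology: (Lineage F,(Lineage B,Lineage E)).
Lineage B and Lineage E share a more recent common ancestor with each other than either does with Lineage F, so Lineage F is the least closely related of the three.

Lineage F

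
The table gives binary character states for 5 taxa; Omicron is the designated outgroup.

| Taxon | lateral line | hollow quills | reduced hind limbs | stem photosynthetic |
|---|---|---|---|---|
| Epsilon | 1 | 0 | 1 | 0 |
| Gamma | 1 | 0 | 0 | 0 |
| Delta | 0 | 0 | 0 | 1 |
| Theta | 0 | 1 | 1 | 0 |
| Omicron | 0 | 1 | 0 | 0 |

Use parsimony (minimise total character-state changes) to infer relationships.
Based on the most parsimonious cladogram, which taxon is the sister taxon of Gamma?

Epsilon

Character polarity is set by the outgroup: the derived state is whichever differs from the outgroup's state, so for hollow quills the derived state is '0', and for the remaining characters it is '1'.
Only Epsilon and Gamma show the derived state '1' for lateral line, supporting them as a clade.
hollow quills: derived state '0' in Delta, Epsilon, and Gamma only — synapomorphy for {Delta, Epsilon, Gamma}.
reduced hind limbs groups Epsilon and Theta, which is incompatible with the clades supported by the remaining characters; treating it as convergent (homoplasy) costs fewer steps than any alternative tree.
stem photosynthetic: derived state '1' in Delta only — an autapomorphy, so it tells us nothing about relationships among taxa.
Most parsimonious ingroup topology: (Theta,((Gamma,Epsilon),Delta)).
Gamma and Epsilon form a cherry on this tree, so they are sister taxa.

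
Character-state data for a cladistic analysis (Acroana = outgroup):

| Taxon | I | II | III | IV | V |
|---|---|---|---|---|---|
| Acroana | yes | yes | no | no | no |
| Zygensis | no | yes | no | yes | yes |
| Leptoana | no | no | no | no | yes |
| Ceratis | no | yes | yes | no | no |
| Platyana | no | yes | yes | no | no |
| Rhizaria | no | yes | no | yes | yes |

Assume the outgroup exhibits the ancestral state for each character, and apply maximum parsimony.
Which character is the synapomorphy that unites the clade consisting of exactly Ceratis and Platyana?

III

Character polarity is set by the outgroup: the derived state is whichever differs from the outgroup's state, so for I, II the derived state is 'no', and for the remaining characters it is 'yes'.
I (derived state 'no') is shared by all ingroup taxa — unites the whole ingroup.
II (derived state 'no') is unique to Leptoana (autapomorphy; uninformative for grouping).
Only Ceratis and Platyana show the derived state 'yes' for III, supporting them as a clade.
Only Rhizaria and Zygensis show the derived state 'yes' for IV, supporting them as a clade.
Only Leptoana, Rhizaria, and Zygensis show the derived state 'yes' for V, supporting them as a clade.
Most parsimonious ingroup topology: (((Zygensis,Rhizaria),Leptoana),(Ceratis,Platyana)).
The clade {Ceratis, Platyana} is supported by III: its derived state 'yes' occurs in exactly those taxa and in no other taxon (including the outgroup).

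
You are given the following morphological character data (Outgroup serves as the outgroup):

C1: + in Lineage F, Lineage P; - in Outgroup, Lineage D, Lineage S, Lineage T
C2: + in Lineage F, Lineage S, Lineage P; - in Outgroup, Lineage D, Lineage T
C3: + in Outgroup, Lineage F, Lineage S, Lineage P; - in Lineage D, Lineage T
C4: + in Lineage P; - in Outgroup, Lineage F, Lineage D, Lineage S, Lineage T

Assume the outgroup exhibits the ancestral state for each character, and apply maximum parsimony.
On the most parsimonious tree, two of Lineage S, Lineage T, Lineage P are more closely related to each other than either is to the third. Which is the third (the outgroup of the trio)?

Lineage T

Character polarity is set by the outgroup: the derived state is whichever differs from the outgroup's state, so for C3 the derived state is '-', and for the remaining characters it is '+'.
C1 (derived state '+') is shared by Lineage F and Lineage P — a synapomorphy uniting that clade.
C2 (derived state '+') is shared by Lineage F, Lineage P, and Lineage S — a synapomorphy uniting that clade.
Only Lineage D and Lineage T show the derived state '-' for C3, supporting them as a clade.
C4: derived state '+' in Lineage P only — an autapomorphy, so it tells us nothing about relationships among taxa.
Most parsimonious ingroup topology: (((Lineage F,Lineage P),Lineage S),(Lineage D,Lineage T)).
Lineage S and Lineage P share a more recent common ancestor with each other than either does with Lineage T, so Lineage T is the least closely related of the three.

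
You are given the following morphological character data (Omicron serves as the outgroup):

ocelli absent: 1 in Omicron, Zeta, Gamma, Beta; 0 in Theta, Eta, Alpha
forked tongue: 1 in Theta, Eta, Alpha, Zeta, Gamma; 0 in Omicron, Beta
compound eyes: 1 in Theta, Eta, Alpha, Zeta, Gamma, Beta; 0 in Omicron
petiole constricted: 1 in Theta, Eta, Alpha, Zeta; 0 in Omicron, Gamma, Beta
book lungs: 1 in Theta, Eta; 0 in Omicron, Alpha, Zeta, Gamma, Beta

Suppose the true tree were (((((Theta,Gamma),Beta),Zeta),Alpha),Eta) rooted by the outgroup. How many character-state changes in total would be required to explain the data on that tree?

Map each character onto (((((Theta,Gamma),Beta),Zeta),Alpha),Eta) (rooted by Omicron) and count the minimum state changes it requires (Fitch parsimony):
ocelli absent: 3; forked tongue: 2; compound eyes: 1; petiole constricted: 3; book lungs: 2.
Total tree length = 11.

11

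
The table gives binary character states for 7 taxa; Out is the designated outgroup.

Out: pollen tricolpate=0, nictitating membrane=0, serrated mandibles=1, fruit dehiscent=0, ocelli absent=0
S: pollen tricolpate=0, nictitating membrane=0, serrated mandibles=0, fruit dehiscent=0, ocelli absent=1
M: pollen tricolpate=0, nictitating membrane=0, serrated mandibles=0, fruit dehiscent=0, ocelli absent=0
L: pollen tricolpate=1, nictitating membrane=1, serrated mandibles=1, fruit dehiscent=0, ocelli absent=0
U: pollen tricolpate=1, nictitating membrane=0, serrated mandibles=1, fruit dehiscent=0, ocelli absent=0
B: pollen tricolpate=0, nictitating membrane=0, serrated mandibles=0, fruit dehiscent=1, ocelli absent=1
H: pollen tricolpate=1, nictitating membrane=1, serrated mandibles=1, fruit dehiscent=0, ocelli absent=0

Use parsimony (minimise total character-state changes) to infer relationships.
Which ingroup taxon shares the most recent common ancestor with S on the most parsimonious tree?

B

Character polarity is set by the outgroup: the derived state is whichever differs from the outgroup's state, so for serrated mandibles the derived state is '0', and for the remaining characters it is '1'.
pollen tricolpate (derived state '1') is shared by H, L, and U — a synapomorphy uniting that clade.
nictitating membrane (derived state '1') is shared by H and L — a synapomorphy uniting that clade.
serrated mandibles: derived state '0' in B, M, and S only — synapomorphy for {B, M, S}.
fruit dehiscent: derived state '1' in B only — an autapomorphy, so it tells us nothing about relationships among taxa.
Only B and S show the derived state '1' for ocelli absent, supporting them as a clade.
Most parsimonious ingroup topology: (((S,B),M),((L,H),U)).
S and B form a cherry on this tree, so they are sister taxa.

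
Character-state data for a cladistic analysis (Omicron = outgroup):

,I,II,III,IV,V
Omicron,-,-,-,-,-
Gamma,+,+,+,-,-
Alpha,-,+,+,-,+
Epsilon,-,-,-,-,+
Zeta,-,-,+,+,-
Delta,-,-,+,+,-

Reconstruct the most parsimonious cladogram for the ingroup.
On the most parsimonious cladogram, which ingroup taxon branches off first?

Epsilon

The outgroup has state '-' for every character, so '+' is the derived state throughout.
I: derived state '+' in Gamma only — an autapomorphy, so it tells us nothing about relationships among taxa.
II: derived state '+' in Alpha and Gamma only — synapomorphy for {Alpha, Gamma}.
III: derived state '+' in Alpha, Delta, Gamma, and Zeta only — synapomorphy for {Alpha, Delta, Gamma, Zeta}.
IV (derived state '+') is shared by Delta and Zeta — a synapomorphy uniting that clade.
V groups Alpha and Epsilon, which is incompatible with the clades supported by the remaining characters; treating it as convergent (homoplasy) costs fewer steps than any alternative tree.
Most parsimonious ingroup topology: (((Gamma,Alpha),(Zeta,Delta)),Epsilon).
Epsilon is sister to the clade containing all other ingroup taxa, so it is the earliest-diverging (most basal) ingroup lineage.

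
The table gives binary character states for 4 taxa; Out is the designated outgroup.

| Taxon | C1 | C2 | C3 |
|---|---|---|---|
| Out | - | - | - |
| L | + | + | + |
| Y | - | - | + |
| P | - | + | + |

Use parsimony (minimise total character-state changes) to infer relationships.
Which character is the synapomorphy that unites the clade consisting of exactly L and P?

The outgroup has state '-' for every character, so '+' is the derived state throughout.
C1: derived state '+' in L only — an autapomorphy, so it tells us nothing about relationships among taxa.
C2 (derived state '+') is shared by L and P — a synapomorphy uniting that clade.
C3 (derived state '+') is shared by all ingroup taxa — unites the whole ingroup.
Most parsimonious ingroup topology: ((L,P),Y).
The clade {L, P} is supported by C2: its derived state '+' occurs in exactly those taxa and in no other taxon (including the outgroup).

C2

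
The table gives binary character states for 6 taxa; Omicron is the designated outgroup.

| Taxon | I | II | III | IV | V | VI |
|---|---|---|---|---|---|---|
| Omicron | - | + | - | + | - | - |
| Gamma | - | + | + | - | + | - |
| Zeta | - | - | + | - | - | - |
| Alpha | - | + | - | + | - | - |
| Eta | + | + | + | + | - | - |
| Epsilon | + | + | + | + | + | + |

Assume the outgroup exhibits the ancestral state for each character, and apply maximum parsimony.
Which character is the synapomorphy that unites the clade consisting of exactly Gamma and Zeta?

IV

Character polarity is set by the outgroup: the derived state is whichever differs from the outgroup's state, so for II, IV the derived state is '-', and for the remaining characters it is '+'.
I (derived state '+') is shared by Epsilon and Eta — a synapomorphy uniting that clade.
II: derived state '-' in Zeta only — an autapomorphy, so it tells us nothing about relationships among taxa.
Only Epsilon, Eta, Gamma, and Zeta show the derived state '+' for III, supporting them as a clade.
IV: derived state '-' in Gamma and Zeta only — synapomorphy for {Gamma, Zeta}.
V groups Epsilon and Gamma, which is incompatible with the clades supported by the remaining characters; treating it as convergent (homoplasy) costs fewer steps than any alternative tree.
VI (derived state '+') is unique to Epsilon (autapomorphy; uninformative for grouping).
Most parsimonious ingroup topology: (((Gamma,Zeta),(Eta,Epsilon)),Alpha).
The clade {Gamma, Zeta} is supported by IV: its derived state '-' occurs in exactly those taxa and in no other taxon (including the outgroup).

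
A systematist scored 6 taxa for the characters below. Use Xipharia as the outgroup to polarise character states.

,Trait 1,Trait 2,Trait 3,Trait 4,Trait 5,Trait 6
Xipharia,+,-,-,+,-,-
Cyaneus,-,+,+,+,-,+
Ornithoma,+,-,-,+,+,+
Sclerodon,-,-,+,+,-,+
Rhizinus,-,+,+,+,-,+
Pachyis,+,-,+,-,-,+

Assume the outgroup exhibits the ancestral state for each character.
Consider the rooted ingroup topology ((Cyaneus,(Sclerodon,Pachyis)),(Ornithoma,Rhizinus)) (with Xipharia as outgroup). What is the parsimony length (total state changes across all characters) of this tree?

Map each character onto ((Cyaneus,(Sclerodon,Pachyis)),(Ornithoma,Rhizinus)) (rooted by Xipharia) and count the minimum state changes it requires (Fitch parsimony):
Trait 1: 3; Trait 2: 2; Trait 3: 2; Trait 4: 1; Trait 5: 1; Trait 6: 1.
Total tree length = 10.

10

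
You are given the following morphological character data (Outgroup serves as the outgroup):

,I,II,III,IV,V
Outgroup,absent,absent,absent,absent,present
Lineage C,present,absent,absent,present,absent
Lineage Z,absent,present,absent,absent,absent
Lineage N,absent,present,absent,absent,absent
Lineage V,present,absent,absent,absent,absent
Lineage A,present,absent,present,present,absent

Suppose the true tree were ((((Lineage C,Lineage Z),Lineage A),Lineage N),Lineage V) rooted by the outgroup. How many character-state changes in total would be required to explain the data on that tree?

Map each character onto ((((Lineage C,Lineage Z),Lineage A),Lineage N),Lineage V) (rooted by Outgroup) and count the minimum state changes it requires (Fitch parsimony):
I: 3; II: 2; III: 1; IV: 2; V: 1.
Total tree length = 9.

9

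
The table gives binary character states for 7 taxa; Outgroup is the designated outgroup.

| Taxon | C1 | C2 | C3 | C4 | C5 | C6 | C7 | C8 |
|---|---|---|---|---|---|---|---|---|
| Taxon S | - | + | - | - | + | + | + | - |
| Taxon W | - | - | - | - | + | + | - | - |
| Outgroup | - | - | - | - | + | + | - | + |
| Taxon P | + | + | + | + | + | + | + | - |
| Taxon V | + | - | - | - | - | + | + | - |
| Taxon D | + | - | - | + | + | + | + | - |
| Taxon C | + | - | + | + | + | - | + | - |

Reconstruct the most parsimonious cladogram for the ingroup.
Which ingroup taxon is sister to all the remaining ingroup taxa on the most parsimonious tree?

Character polarity is set by the outgroup: the derived state is whichever differs from the outgroup's state, so for C5, C6, C8 the derived state is '-', and for the remaining characters it is '+'.
C1 (derived state '+') is shared by Taxon C, Taxon D, Taxon P, and Taxon V — a synapomorphy uniting that clade.
C2 groups Taxon P and Taxon S, which is incompatible with the clades supported by the remaining characters; treating it as convergent (homoplasy) costs fewer steps than any alternative tree.
C3 (derived state '+') is shared by Taxon C and Taxon P — a synapomorphy uniting that clade.
C4: derived state '+' in Taxon C, Taxon D, and Taxon P only — synapomorphy for {Taxon C, Taxon D, Taxon P}.
C5: derived state '-' in Taxon V only — an autapomorphy, so it tells us nothing about relationships among taxa.
C6 (derived state '-') is unique to Taxon C (autapomorphy; uninformative for grouping).
Only Taxon C, Taxon D, Taxon P, Taxon S, and Taxon V show the derived state '+' for C7, supporting them as a clade.
All ingroup taxa share the derived state '-' for C8; it defines the ingroup but does not resolve relationships within it.
Most parsimonious ingroup topology: (((((Taxon C,Taxon P),Taxon D),Taxon V),Taxon S),Taxon W).
Taxon W is sister to the clade containing all other ingroup taxa, so it is the earliest-diverging (most basal) ingroup lineage.

Taxon W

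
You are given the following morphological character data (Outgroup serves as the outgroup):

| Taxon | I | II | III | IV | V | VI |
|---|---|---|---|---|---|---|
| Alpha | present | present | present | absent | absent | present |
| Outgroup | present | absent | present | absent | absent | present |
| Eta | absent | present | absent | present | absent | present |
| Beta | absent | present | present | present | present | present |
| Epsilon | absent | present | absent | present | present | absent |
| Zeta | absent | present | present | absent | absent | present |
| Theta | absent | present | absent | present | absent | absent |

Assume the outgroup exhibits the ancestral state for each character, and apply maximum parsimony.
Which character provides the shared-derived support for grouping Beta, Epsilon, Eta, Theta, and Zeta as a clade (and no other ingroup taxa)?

I

Character polarity is set by the outgroup: the derived state is whichever differs from the outgroup's state, so for I, III, VI the derived state is 'absent', and for the remaining characters it is 'present'.
I: derived state 'absent' in Beta, Epsilon, Eta, Theta, and Zeta only — synapomorphy for {Beta, Epsilon, Eta, Theta, Zeta}.
II (derived state 'present') is shared by all ingroup taxa — unites the whole ingroup.
Only Epsilon, Eta, and Theta show the derived state 'absent' for III, supporting them as a clade.
IV (derived state 'present') is shared by Beta, Epsilon, Eta, and Theta — a synapomorphy uniting that clade.
V groups Beta and Epsilon, which is incompatible with the clades supported by the remaining characters; treating it as convergent (homoplasy) costs fewer steps than any alternative tree.
VI (derived state 'absent') is shared by Epsilon and Theta — a synapomorphy uniting that clade.
Most parsimonious ingroup topology: (((Beta,((Epsilon,Theta),Eta)),Zeta),Alpha).
The clade {Beta, Epsilon, Eta, Theta, Zeta} is supported by I: its derived state 'absent' occurs in exactly those taxa and in no other taxon (including the outgroup).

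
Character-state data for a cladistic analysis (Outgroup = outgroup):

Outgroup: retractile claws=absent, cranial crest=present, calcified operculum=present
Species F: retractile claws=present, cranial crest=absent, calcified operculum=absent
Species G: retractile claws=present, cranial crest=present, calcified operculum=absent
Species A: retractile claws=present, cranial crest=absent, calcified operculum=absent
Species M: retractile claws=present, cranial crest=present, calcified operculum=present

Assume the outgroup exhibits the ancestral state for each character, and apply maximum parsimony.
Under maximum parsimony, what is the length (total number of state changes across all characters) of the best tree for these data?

3

Character polarity is set by the outgroup: the derived state is whichever differs from the outgroup's state, so for cranial crest, calcified operculum the derived state is 'absent', and for the remaining characters it is 'present'.
All ingroup taxa share the derived state 'present' for retractile claws; it defines the ingroup but does not resolve relationships within it.
Only Species A and Species F show the derived state 'absent' for cranial crest, supporting them as a clade.
Only Species A, Species F, and Species G show the derived state 'absent' for calcified operculum, supporting them as a clade.
Most parsimonious ingroup topology: (((Species F,Species A),Species G),Species M).
Changes per character on this tree: retractile claws: 1; cranial crest: 1; calcified operculum: 1.
Total = 3.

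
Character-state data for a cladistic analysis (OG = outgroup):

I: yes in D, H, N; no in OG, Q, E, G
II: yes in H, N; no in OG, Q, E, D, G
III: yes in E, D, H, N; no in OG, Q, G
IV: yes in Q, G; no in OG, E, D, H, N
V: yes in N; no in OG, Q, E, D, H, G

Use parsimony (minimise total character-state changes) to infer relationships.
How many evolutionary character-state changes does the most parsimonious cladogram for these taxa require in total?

5

The outgroup has state 'no' for every character, so 'yes' is the derived state throughout.
I: derived state 'yes' in D, H, and N only — synapomorphy for {D, H, N}.
Only H and N show the derived state 'yes' for II, supporting them as a clade.
III (derived state 'yes') is shared by D, E, H, and N — a synapomorphy uniting that clade.
IV (derived state 'yes') is shared by G and Q — a synapomorphy uniting that clade.
V: derived state 'yes' in N only — an autapomorphy, so it tells us nothing about relationships among taxa.
Most parsimonious ingroup topology: ((Q,G),(E,(D,(H,N)))).
Changes per character on this tree: I: 1; II: 1; III: 1; IV: 1; V: 1.
Total = 5.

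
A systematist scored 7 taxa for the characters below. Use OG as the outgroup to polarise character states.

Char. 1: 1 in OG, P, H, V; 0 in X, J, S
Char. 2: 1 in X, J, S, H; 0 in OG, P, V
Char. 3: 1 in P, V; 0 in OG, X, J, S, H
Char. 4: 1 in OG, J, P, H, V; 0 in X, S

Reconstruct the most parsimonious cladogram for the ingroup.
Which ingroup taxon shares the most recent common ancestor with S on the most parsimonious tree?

X

Character polarity is set by the outgroup: the derived state is whichever differs from the outgroup's state, so for Char. 1, Char. 4 the derived state is '0', and for the remaining characters it is '1'.
Char. 1: derived state '0' in J, S, and X only — synapomorphy for {J, S, X}.
Char. 2: derived state '1' in H, J, S, and X only — synapomorphy for {H, J, S, X}.
Char. 3: derived state '1' in P and V only — synapomorphy for {P, V}.
Only S and X show the derived state '0' for Char. 4, supporting them as a clade.
Most parsimonious ingroup topology: ((((X,S),J),H),(P,V)).
S and X form a cherry on this tree, so they are sister taxa.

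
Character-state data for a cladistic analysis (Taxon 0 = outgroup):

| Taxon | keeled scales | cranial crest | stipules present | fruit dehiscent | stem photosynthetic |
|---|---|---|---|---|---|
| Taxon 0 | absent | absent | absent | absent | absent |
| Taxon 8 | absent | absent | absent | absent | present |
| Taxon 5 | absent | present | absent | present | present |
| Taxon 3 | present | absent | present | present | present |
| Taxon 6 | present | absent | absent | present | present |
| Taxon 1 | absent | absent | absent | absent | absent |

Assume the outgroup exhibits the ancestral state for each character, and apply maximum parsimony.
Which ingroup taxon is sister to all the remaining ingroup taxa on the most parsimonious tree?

The outgroup has state 'absent' for every character, so 'present' is the derived state throughout.
Only Taxon 3 and Taxon 6 show the derived state 'present' for keeled scales, supporting them as a clade.
cranial crest (derived state 'present') is unique to Taxon 5 (autapomorphy; uninformative for grouping).
stipules present (derived state 'present') is unique to Taxon 3 (autapomorphy; uninformative for grouping).
Only Taxon 3, Taxon 5, and Taxon 6 show the derived state 'present' for fruit dehiscent, supporting them as a clade.
Only Taxon 3, Taxon 5, Taxon 6, and Taxon 8 show the derived state 'present' for stem photosynthetic, supporting them as a clade.
Most parsimonious ingroup topology: ((Taxon 8,(Taxon 5,(Taxon 3,Taxon 6))),Taxon 1).
Taxon 1 is sister to the clade containing all other ingroup taxa, so it is the earliest-diverging (most basal) ingroup lineage.

Taxon 1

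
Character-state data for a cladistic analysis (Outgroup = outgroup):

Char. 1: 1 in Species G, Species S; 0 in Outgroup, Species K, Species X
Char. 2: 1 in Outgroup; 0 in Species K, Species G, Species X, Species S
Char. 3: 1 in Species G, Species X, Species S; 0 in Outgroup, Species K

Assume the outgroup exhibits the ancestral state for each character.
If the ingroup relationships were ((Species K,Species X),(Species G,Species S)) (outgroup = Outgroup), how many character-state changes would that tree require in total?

4

Map each character onto ((Species K,Species X),(Species G,Species S)) (rooted by Outgroup) and count the minimum state changes it requires (Fitch parsimony):
Char. 1: 1; Char. 2: 1; Char. 3: 2.
Total tree length = 4.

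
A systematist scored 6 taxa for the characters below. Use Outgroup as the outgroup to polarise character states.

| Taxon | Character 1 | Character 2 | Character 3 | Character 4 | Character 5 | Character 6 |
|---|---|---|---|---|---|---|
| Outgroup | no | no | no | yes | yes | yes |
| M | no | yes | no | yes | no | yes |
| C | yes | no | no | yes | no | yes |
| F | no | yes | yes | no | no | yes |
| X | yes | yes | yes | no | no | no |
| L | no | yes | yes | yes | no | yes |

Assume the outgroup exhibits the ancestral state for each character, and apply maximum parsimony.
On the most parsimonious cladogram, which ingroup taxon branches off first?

C

Character polarity is set by the outgroup: the derived state is whichever differs from the outgroup's state, so for Character 4, Character 5, Character 6 the derived state is 'no', and for the remaining characters it is 'yes'.
Character 1 groups C and X, which is incompatible with the clades supported by the remaining characters; treating it as convergent (homoplasy) costs fewer steps than any alternative tree.
Character 2 (derived state 'yes') is shared by F, L, M, and X — a synapomorphy uniting that clade.
Character 3: derived state 'yes' in F, L, and X only — synapomorphy for {F, L, X}.
Only F and X show the derived state 'no' for Character 4, supporting them as a clade.
Character 5 (derived state 'no') is shared by all ingroup taxa — unites the whole ingroup.
Character 6 (derived state 'no') is unique to X (autapomorphy; uninformative for grouping).
Most parsimonious ingroup topology: ((M,((F,X),L)),C).
C is sister to the clade containing all other ingroup taxa, so it is the earliest-diverging (most basal) ingroup lineage.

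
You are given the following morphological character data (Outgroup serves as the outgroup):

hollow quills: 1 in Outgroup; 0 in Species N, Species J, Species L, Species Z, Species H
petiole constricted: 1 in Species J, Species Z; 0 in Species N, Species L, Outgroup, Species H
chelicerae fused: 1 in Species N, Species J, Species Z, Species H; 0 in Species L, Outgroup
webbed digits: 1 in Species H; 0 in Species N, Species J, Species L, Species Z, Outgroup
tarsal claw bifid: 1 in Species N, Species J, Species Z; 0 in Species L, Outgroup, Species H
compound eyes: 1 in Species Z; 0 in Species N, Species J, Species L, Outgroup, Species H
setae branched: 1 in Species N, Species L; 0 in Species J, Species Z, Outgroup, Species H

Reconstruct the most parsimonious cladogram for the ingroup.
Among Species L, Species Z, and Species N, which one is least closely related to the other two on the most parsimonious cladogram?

Character polarity is set by the outgroup: the derived state is whichever differs from the outgroup's state, so for hollow quills the derived state is '0', and for the remaining characters it is '1'.
hollow quills (derived state '0') is shared by all ingroup taxa — unites the whole ingroup.
petiole constricted (derived state '1') is shared by Species J and Species Z — a synapomorphy uniting that clade.
Only Species H, Species J, Species N, and Species Z show the derived state '1' for chelicerae fused, supporting them as a clade.
webbed digits (derived state '1') is unique to Species H (autapomorphy; uninformative for grouping).
tarsal claw bifid: derived state '1' in Species J, Species N, and Species Z only — synapomorphy for {Species J, Species N, Species Z}.
compound eyes: derived state '1' in Species Z only — an autapomorphy, so it tells us nothing about relationships among taxa.
setae branched (state '1') occurs in Species L and Species N but conflicts with the nesting implied by the other characters — most parsimoniously interpreted as homoplasy.
Most parsimonious ingroup topology: ((((Species J,Species Z),Species N),Species H),Species L).
Species Z and Species N share a more recent common ancestor with each other than either does with Species L, so Species L is the least closely related of the three.

Species L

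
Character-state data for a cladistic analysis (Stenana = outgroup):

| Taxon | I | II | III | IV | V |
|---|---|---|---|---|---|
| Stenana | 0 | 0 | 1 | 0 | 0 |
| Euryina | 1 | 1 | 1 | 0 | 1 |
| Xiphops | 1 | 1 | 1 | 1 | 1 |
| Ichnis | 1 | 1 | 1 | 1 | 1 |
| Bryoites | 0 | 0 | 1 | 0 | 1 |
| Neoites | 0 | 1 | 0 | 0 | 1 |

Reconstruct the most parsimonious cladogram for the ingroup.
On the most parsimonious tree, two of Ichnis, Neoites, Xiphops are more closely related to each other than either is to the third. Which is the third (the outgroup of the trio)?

Character polarity is set by the outgroup: the derived state is whichever differs from the outgroup's state, so for III the derived state is '0', and for the remaining characters it is '1'.
I: derived state '1' in Euryina, Ichnis, and Xiphops only — synapomorphy for {Euryina, Ichnis, Xiphops}.
Only Euryina, Ichnis, Neoites, and Xiphops show the derived state '1' for II, supporting them as a clade.
III: derived state '0' in Neoites only — an autapomorphy, so it tells us nothing about relationships among taxa.
IV: derived state '1' in Ichnis and Xiphops only — synapomorphy for {Ichnis, Xiphops}.
All ingroup taxa share the derived state '1' for V; it defines the ingroup but does not resolve relationships within it.
Most parsimonious ingroup topology: (((Euryina,(Xiphops,Ichnis)),Neoites),Bryoites).
Ichnis and Xiphops share a more recent common ancestor with each other than either does with Neoites, so Neoites is the least closely related of the three.

Neoites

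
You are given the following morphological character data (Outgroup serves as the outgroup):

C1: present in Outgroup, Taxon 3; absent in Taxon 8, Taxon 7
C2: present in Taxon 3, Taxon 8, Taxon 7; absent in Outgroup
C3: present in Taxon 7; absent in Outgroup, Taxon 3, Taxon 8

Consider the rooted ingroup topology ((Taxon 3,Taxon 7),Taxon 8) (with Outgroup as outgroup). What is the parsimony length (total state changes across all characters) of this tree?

Map each character onto ((Taxon 3,Taxon 7),Taxon 8) (rooted by Outgroup) and count the minimum state changes it requires (Fitch parsimony):
C1: 2; C2: 1; C3: 1.
Total tree length = 4.

4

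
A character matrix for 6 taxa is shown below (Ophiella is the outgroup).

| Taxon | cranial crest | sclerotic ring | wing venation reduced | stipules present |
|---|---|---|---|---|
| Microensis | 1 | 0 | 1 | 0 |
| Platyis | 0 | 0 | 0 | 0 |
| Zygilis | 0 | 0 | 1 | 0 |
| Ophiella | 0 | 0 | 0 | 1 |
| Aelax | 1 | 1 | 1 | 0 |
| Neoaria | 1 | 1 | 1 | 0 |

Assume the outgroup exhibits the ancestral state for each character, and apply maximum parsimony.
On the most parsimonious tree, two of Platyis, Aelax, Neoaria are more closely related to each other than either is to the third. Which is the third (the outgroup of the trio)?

Platyis

Character polarity is set by the outgroup: the derived state is whichever differs from the outgroup's state, so for stipules present the derived state is '0', and for the remaining characters it is '1'.
cranial crest: derived state '1' in Aelax, Microensis, and Neoaria only — synapomorphy for {Aelax, Microensis, Neoaria}.
Only Aelax and Neoaria show the derived state '1' for sclerotic ring, supporting them as a clade.
Only Aelax, Microensis, Neoaria, and Zygilis show the derived state '1' for wing venation reduced, supporting them as a clade.
All ingroup taxa share the derived state '0' for stipules present; it defines the ingroup but does not resolve relationships within it.
Most parsimonious ingroup topology: ((((Neoaria,Aelax),Microensis),Zygilis),Platyis).
Aelax and Neoaria share a more recent common ancestor with each other than either does with Platyis, so Platyis is the least closely related of the three.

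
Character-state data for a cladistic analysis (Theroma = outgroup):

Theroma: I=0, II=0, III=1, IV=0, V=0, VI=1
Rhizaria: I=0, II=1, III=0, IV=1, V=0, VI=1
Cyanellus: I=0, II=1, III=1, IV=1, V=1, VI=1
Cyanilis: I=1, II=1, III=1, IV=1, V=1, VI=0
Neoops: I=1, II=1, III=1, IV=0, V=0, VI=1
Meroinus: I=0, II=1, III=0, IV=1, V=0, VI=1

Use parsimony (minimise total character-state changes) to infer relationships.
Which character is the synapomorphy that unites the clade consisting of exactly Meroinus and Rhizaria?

III

Character polarity is set by the outgroup: the derived state is whichever differs from the outgroup's state, so for III, VI the derived state is '0', and for the remaining characters it is '1'.
I groups Cyanilis and Neoops, which is incompatible with the clades supported by the remaining characters; treating it as convergent (homoplasy) costs fewer steps than any alternative tree.
All ingroup taxa share the derived state '1' for II; it defines the ingroup but does not resolve relationships within it.
III: derived state '0' in Meroinus and Rhizaria only — synapomorphy for {Meroinus, Rhizaria}.
IV (derived state '1') is shared by Cyanellus, Cyanilis, Meroinus, and Rhizaria — a synapomorphy uniting that clade.
Only Cyanellus and Cyanilis show the derived state '1' for V, supporting them as a clade.
VI (derived state '0') is unique to Cyanilis (autapomorphy; uninformative for grouping).
Most parsimonious ingroup topology: (((Rhizaria,Meroinus),(Cyanellus,Cyanilis)),Neoops).
The clade {Meroinus, Rhizaria} is supported by III: its derived state '0' occurs in exactly those taxa and in no other taxon (including the outgroup).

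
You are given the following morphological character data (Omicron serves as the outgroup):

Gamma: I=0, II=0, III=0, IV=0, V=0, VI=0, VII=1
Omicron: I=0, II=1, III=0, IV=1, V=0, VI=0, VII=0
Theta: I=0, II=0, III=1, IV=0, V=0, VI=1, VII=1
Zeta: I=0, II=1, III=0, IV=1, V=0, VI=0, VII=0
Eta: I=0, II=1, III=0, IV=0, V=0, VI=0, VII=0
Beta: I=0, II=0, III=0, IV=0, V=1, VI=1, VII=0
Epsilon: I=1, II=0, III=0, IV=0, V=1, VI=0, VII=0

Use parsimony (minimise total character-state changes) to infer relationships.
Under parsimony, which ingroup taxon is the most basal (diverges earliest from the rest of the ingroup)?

Character polarity is set by the outgroup: the derived state is whichever differs from the outgroup's state, so for II, IV the derived state is '0', and for the remaining characters it is '1'.
I (derived state '1') is unique to Epsilon (autapomorphy; uninformative for grouping).
II: derived state '0' in Beta, Epsilon, Gamma, and Theta only — synapomorphy for {Beta, Epsilon, Gamma, Theta}.
III: derived state '1' in Theta only — an autapomorphy, so it tells us nothing about relationships among taxa.
Only Beta, Epsilon, Eta, Gamma, and Theta show the derived state '0' for IV, supporting them as a clade.
V: derived state '1' in Beta and Epsilon only — synapomorphy for {Beta, Epsilon}.
VI groups Beta and Theta, which is incompatible with the clades supported by the remaining characters; treating it as convergent (homoplasy) costs fewer steps than any alternative tree.
VII (derived state '1') is shared by Gamma and Theta — a synapomorphy uniting that clade.
Most parsimonious ingroup topology: ((((Epsilon,Beta),(Gamma,Theta)),Eta),Zeta).
Zeta is sister to the clade containing all other ingroup taxa, so it is the earliest-diverging (most basal) ingroup lineage.

Zeta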